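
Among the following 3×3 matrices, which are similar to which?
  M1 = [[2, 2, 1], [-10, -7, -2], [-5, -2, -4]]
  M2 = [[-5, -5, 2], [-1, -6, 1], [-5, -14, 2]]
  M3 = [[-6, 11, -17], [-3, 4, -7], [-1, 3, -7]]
2 classes: {M1}, {M2, M3}

Characteristic polynomials: χ_{M1} = (x + 3)^3, χ_{M2} = (x + 3)^3, χ_{M3} = (x + 3)^3.

{M1}: invariant factors x + 3, (x + 3)^2.

{M2, M3}: invariant factors (x + 3)^3.

Matrices are similar if and only if their invariant-factor lists agree; the partition into similarity classes is {M1}, {M2, M3}.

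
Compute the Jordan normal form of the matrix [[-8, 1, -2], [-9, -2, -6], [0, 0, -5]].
J = [[-5, 1, 0], [0, -5, 0], [0, 0, -5]]

The characteristic polynomial is det(xI - A) = (x + 5)^3, so the eigenvalues are -5 (algebraic multiplicity 3).

For λ = -5: rank(A + 5I) = 1, rank((A + 5I)^2) = 0. The eigenspace has dimension 3 - 1 = 2, so there are 2 Jordan blocks; the rank sequence gives block sizes [2, 1].

Assembling the blocks gives the Jordan form J above.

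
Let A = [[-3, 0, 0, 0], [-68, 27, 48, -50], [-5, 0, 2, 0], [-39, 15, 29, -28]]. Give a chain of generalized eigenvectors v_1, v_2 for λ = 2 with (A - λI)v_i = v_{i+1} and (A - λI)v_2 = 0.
v_1 = [[0, 2, 1, 2]]^T, v_2 = [[0, -2, 0, -1]]^T

We seek v_1 ∈ ker((A - 2I)^2) \ ker(A - 2I), then set v_{i+1} = (A - 2I) v_i.

One such chain is v_1 = [[0, 2, 1, 2]]^T, v_2 = [[0, -2, 0, -1]]^T. Check: (A - 2I) v_2 = [[0, 0, 0, 0]]^T = 0.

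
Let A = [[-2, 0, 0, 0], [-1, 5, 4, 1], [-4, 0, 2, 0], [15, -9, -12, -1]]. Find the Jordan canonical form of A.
The characteristic polynomial is det(xI - A) = (x - 2)^3(x + 2), so the eigenvalues are -2 (algebraic multiplicity 1), 2 (algebraic multiplicity 3).

For λ = -2: algebraic multiplicity 1 gives one 1×1 block.

For λ = 2: rank(A - 2I) = 2, rank((A - 2I)^2) = 1. The eigenspace has dimension 4 - 2 = 2, so there are 2 Jordan blocks; the rank sequence gives block sizes [2, 1].

Assembling the blocks gives the Jordan form J above.

J = [[-2, 0, 0, 0], [0, 2, 1, 0], [0, 0, 2, 0], [0, 0, 0, 2]]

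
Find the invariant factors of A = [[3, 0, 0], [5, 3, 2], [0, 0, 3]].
The Jordan structure of A has elementary divisors (x - 3)^2, (x - 3). Arranging the block sizes at each eigenvalue in decreasing order and taking row products gives the invariant factors.

Invariant factors (smallest first, each dividing the next): x - 3, (x - 3)^2.

Check: the last factor (x - 3)^2 is the minimal polynomial, and the product (x - 3)^3 is the characteristic polynomial.

x - 3, (x - 3)^2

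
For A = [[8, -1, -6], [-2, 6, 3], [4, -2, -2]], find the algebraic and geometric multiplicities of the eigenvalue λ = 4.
algebraic multiplicity 3, geometric multiplicity 1

The characteristic polynomial is (x - 4)^3, so the factor x - 4 appears with exponent 3: the algebraic multiplicity is 3.

rank(A - 4I) = 2, so the eigenspace has dimension 3 - 2 = 1: the geometric multiplicity is 1.

Since 1 < 3, A is not diagonalizable.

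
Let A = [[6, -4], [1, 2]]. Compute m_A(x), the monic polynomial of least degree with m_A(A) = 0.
m_A(x) = (x - 4)^2

The characteristic polynomial factors as (x - 4)^2. The minimal polynomial is ∏(x - λ)^{k_λ} where k_λ is the size of the largest Jordan block at λ.

For λ = 4: rank(A - 4I) = 1, and the largest Jordan block has size 2 (the smallest k with rank((A - 4I)^k) = rank((A - 4I)^(k+1))).

So m_A(x) = (x - 4)^2.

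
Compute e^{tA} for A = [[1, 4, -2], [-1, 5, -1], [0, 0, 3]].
A has Jordan form J = [[3, 1, 0], [0, 3, 0], [0, 0, 3]] with A = PJP^{-1}, so e^{tA} = P e^{tJ} P^{-1}.

For a Jordan block J_k(λ), e^{tJ_k(λ)} = e^{λt} · (I + tN + t^2 N^2/2! + ... + t^{k-1} N^{k-1}/(k-1)!) where N is the nilpotent superdiagonal part.

Assembling the blocks and conjugating back gives the entries of e^{tA} as shown above.

e^{tA} = [[(1 - 2*t)*e^{3*t}, 4*t*e^{3*t}, -2*t*e^{3*t}], [-t*e^{3*t}, (2*t + 1)*e^{3*t}, -t*e^{3*t}], [0, 0, e^{3*t}]]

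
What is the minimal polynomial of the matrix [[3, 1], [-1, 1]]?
m_A(x) = (x - 2)^2

The characteristic polynomial factors as (x - 2)^2. The minimal polynomial is ∏(x - λ)^{k_λ} where k_λ is the size of the largest Jordan block at λ.

For λ = 2: rank(A - 2I) = 1, and the largest Jordan block has size 2 (the smallest k with rank((A - 2I)^k) = rank((A - 2I)^(k+1))).

So m_A(x) = (x - 2)^2.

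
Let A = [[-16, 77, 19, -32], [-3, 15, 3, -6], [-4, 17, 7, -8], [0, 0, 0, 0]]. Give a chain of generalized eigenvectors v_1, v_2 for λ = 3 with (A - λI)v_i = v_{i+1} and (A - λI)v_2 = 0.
We seek v_1 ∈ ker((A - 3I)^2) \ ker(A - 3I), then set v_{i+1} = (A - 3I) v_i.

One such chain is v_1 = [[5, 1, 1, 0]]^T, v_2 = [[1, 0, 1, 0]]^T. Check: (A - 3I) v_2 = [[0, 0, 0, 0]]^T = 0.

v_1 = [[5, 1, 1, 0]]^T, v_2 = [[1, 0, 1, 0]]^T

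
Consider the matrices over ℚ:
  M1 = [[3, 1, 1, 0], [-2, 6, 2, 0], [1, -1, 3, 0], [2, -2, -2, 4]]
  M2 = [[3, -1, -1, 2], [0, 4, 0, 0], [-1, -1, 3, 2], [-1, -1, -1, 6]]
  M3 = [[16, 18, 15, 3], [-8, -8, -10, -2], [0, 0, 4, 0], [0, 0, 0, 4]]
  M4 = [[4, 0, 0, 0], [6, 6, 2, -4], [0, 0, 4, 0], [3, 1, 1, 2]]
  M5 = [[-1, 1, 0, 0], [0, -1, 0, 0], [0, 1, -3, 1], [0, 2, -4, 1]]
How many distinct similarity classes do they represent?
2 classes: {M1, M2, M3, M4}, {M5}

Characteristic polynomials: χ_{M1} = (x - 4)^4, χ_{M2} = (x - 4)^4, χ_{M3} = (x - 4)^4, χ_{M4} = (x - 4)^4, χ_{M5} = (x + 1)^4.

{M1, M2, M3, M4}: invariant factors x - 4, x - 4, (x - 4)^2.

{M5}: invariant factors (x + 1)^2, (x + 1)^2.

Matrices are similar if and only if their invariant-factor lists agree; the partition into similarity classes is {M1, M2, M3, M4}, {M5}.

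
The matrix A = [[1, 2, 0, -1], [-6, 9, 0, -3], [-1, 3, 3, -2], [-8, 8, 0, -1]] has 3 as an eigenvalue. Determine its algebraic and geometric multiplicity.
algebraic multiplicity 4, geometric multiplicity 2

The characteristic polynomial is (x - 3)^4, so the factor x - 3 appears with exponent 4: the algebraic multiplicity is 4.

rank(A - 3I) = 2, so the eigenspace has dimension 4 - 2 = 2: the geometric multiplicity is 2.

Since 2 < 4, A is not diagonalizable.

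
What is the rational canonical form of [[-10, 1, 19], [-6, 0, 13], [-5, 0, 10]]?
The invariant factors of A (the non-unit diagonal entries of the Smith normal form of xI - A over ℚ[x]) are x^3 + x + 5, each dividing the next. The characteristic polynomial is their product, x^3 + x + 5.

The rational canonical form is the block-diagonal matrix of companion matrices C(f_i):
R = [[0, 0, -5], [1, 0, -1], [0, 1, 0]].

Note the characteristic polynomial does not split into linear factors over ℚ, so A has no Jordan form over ℚ; the rational canonical form exists over any field.

R = [[0, 0, -5], [1, 0, -1], [0, 1, 0]]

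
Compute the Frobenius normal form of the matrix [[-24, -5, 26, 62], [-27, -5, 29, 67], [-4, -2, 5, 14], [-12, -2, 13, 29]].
The invariant factors of A (the non-unit diagonal entries of the Smith normal form of xI - A over ℚ[x]) are (x - 5)(x^3 + 2x + 1), each dividing the next. The characteristic polynomial is their product, (x - 5)(x^3 + 2x + 1).

The rational canonical form is the block-diagonal matrix of companion matrices C(f_i):
R = [[0, 0, 0, 5], [1, 0, 0, 9], [0, 1, 0, -2], [0, 0, 1, 5]].

Note the characteristic polynomial does not split into linear factors over ℚ, so A has no Jordan form over ℚ; the rational canonical form exists over any field.

R = [[0, 0, 0, 5], [1, 0, 0, 9], [0, 1, 0, -2], [0, 0, 1, 5]]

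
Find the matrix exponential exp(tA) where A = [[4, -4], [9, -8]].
A has Jordan form J = [[-2, 1], [0, -2]] with A = PJP^{-1}, so e^{tA} = P e^{tJ} P^{-1}.

For a Jordan block J_k(λ), e^{tJ_k(λ)} = e^{λt} · (I + tN + t^2 N^2/2! + ... + t^{k-1} N^{k-1}/(k-1)!) where N is the nilpotent superdiagonal part.

Assembling the blocks and conjugating back gives the entries of e^{tA} as shown above.

e^{tA} = [[(6*t + 1)*e^{-2*t}, -4*t*e^{-2*t}], [9*t*e^{-2*t}, (1 - 6*t)*e^{-2*t}]]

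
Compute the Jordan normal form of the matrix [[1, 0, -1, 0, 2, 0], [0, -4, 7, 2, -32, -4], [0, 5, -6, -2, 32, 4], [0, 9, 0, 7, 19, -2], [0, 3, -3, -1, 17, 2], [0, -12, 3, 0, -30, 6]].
J = [[1, 1, 0, 0, 0, 0], [0, 1, 1, 0, 0, 0], [0, 0, 1, 0, 0, 0], [0, 0, 0, 6, 1, 0], [0, 0, 0, 0, 6, 0], [0, 0, 0, 0, 0, 6]]

The characteristic polynomial is det(xI - A) = (x - 6)^3(x - 1)^3, so the eigenvalues are 1 (algebraic multiplicity 3), 6 (algebraic multiplicity 3).

For λ = 1: rank(A - I) = 5, rank((A - I)^2) = 4, rank((A - I)^3) = 3. The eigenspace has dimension 6 - 5 = 1, so there is 1 Jordan block; the rank sequence gives block sizes [3].

For λ = 6: rank(A - 6I) = 4, rank((A - 6I)^2) = 3. The eigenspace has dimension 6 - 4 = 2, so there are 2 Jordan blocks; the rank sequence gives block sizes [2, 1].

Assembling the blocks gives the Jordan form J above.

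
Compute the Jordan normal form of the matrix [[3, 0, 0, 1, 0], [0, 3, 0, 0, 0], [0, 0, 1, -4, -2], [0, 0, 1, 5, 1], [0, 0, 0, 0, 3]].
The characteristic polynomial is det(xI - A) = (x - 3)^5, so the eigenvalues are 3 (algebraic multiplicity 5).

For λ = 3: rank(A - 3I) = 2, rank((A - 3I)^2) = 1, rank((A - 3I)^3) = 0. The eigenspace has dimension 5 - 2 = 3, so there are 3 Jordan blocks; the rank sequence gives block sizes [3, 1, 1].

Assembling the blocks gives the Jordan form J above.

J = [[3, 1, 0, 0, 0], [0, 3, 1, 0, 0], [0, 0, 3, 0, 0], [0, 0, 0, 3, 0], [0, 0, 0, 0, 3]]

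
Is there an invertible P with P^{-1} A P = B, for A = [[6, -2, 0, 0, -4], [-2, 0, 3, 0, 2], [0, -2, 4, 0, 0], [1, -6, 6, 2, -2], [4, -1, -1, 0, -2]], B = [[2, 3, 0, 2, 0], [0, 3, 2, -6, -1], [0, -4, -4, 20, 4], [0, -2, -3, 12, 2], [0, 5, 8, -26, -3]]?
Yes.

Two matrices over a field are similar if and only if they have the same invariant factors.

Both A and B have characteristic polynomial (x - 2)^5 and minimal polynomial (x - 2)^3. Computing further, both have invariant factors (x - 2)^2, (x - 2)^3. Hence A and B are similar.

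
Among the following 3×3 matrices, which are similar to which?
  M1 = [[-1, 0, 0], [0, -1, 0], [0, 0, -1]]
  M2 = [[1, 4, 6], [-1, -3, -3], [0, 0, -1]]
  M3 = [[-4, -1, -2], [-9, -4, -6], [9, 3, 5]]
2 classes: {M1}, {M2, M3}

Characteristic polynomials: χ_{M1} = (x + 1)^3, χ_{M2} = (x + 1)^3, χ_{M3} = (x + 1)^3.

{M1}: invariant factors x + 1, x + 1, x + 1.

{M2, M3}: invariant factors x + 1, (x + 1)^2.

Matrices are similar if and only if their invariant-factor lists agree; the partition into similarity classes is {M1}, {M2, M3}.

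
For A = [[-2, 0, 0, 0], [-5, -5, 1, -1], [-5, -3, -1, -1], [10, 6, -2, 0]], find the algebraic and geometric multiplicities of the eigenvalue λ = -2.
algebraic multiplicity 4, geometric multiplicity 3

The characteristic polynomial is (x + 2)^4, so the factor x + 2 appears with exponent 4: the algebraic multiplicity is 4.

rank(A + 2I) = 1, so the eigenspace has dimension 4 - 1 = 3: the geometric multiplicity is 3.

Since 3 < 4, A is not diagonalizable.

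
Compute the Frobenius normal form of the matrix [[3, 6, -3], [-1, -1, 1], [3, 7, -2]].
R = [[0, 0, 3], [1, 0, -1], [0, 1, 0]]

The invariant factors of A (the non-unit diagonal entries of the Smith normal form of xI - A over ℚ[x]) are x^3 + x - 3, each dividing the next. The characteristic polynomial is their product, x^3 + x - 3.

The rational canonical form is the block-diagonal matrix of companion matrices C(f_i):
R = [[0, 0, 3], [1, 0, -1], [0, 1, 0]].

Note the characteristic polynomial does not split into linear factors over ℚ, so A has no Jordan form over ℚ; the rational canonical form exists over any field.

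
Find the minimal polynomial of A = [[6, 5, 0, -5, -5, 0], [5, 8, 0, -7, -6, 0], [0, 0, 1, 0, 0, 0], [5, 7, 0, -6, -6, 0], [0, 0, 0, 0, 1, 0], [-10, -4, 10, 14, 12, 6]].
The characteristic polynomial factors as (x - 6)^2(x - 1)^4. The minimal polynomial is ∏(x - λ)^{k_λ} where k_λ is the size of the largest Jordan block at λ.

For λ = 1: rank(A - I) = 3, and the largest Jordan block has size 2 (the smallest k with rank((A - I)^k) = rank((A - I)^(k+1))).
For λ = 6: rank(A - 6I) = 4, and the largest Jordan block has size 1 (the smallest k with rank((A - 6I)^k) = rank((A - 6I)^(k+1))).

So m_A(x) = (x - 6)(x - 1)^2.

m_A(x) = (x - 6)(x - 1)^2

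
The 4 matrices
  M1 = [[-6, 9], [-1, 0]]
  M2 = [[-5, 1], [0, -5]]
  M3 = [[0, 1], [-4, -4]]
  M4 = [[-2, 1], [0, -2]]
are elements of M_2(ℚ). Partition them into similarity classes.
3 classes: {M1}, {M2}, {M3, M4}

Characteristic polynomials: χ_{M1} = (x + 3)^2, χ_{M2} = (x + 5)^2, χ_{M3} = (x + 2)^2, χ_{M4} = (x + 2)^2.

{M1}: invariant factors (x + 3)^2.

{M2}: invariant factors (x + 5)^2.

{M3, M4}: invariant factors (x + 2)^2.

Matrices are similar if and only if their invariant-factor lists agree; the partition into similarity classes is {M1}, {M2}, {M3, M4}.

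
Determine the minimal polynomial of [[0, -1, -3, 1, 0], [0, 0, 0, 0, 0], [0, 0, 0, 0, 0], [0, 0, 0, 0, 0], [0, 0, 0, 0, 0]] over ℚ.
The characteristic polynomial factors as x^5. The minimal polynomial is ∏(x - λ)^{k_λ} where k_λ is the size of the largest Jordan block at λ.

For λ = 0: rank(A) = 1, and the largest Jordan block has size 2 (the smallest k with rank(A^k) = rank(A^(k+1))).

So m_A(x) = x^2.

m_A(x) = x^2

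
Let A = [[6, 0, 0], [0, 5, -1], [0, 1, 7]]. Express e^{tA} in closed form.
e^{tA} = [[e^{6*t}, 0, 0], [0, (1 - t)*e^{6*t}, -t*e^{6*t}], [0, t*e^{6*t}, (t + 1)*e^{6*t}]]

A has Jordan form J = [[6, 1, 0], [0, 6, 0], [0, 0, 6]] with A = PJP^{-1}, so e^{tA} = P e^{tJ} P^{-1}.

For a Jordan block J_k(λ), e^{tJ_k(λ)} = e^{λt} · (I + tN + t^2 N^2/2! + ... + t^{k-1} N^{k-1}/(k-1)!) where N is the nilpotent superdiagonal part.

Assembling the blocks and conjugating back gives the entries of e^{tA} as shown above.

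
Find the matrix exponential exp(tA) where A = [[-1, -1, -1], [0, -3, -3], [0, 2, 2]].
A has Jordan form J = [[-1, 1, 0], [0, -1, 0], [0, 0, 0]] with A = PJP^{-1}, so e^{tA} = P e^{tJ} P^{-1}.

For a Jordan block J_k(λ), e^{tJ_k(λ)} = e^{λt} · (I + tN + t^2 N^2/2! + ... + t^{k-1} N^{k-1}/(k-1)!) where N is the nilpotent superdiagonal part.

Assembling the blocks and conjugating back gives the entries of e^{tA} as shown above.

e^{tA} = [[e^{-t}, -t*e^{-t}, -t*e^{-t}], [0, -2 + 3*e^{-t}, -3 + 3*e^{-t}], [0, 2 - 2*e^{-t}, 3 - 2*e^{-t}]]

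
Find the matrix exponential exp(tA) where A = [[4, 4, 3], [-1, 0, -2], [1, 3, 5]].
A has Jordan form J = [[3, 1, 0], [0, 3, 1], [0, 0, 3]] with A = PJP^{-1}, so e^{tA} = P e^{tJ} P^{-1}.

For a Jordan block J_k(λ), e^{tJ_k(λ)} = e^{λt} · (I + tN + t^2 N^2/2! + ... + t^{k-1} N^{k-1}/(k-1)!) where N is the nilpotent superdiagonal part.

Assembling the blocks and conjugating back gives the entries of e^{tA} as shown above.

e^{tA} = [[(t + 1)*e^{3*t}, t*(t + 8)*e^{3*t}/2, t*(t + 6)*e^{3*t}/2], [-t*e^{3*t}, (-t^2 - 6*t + 2)*e^{3*t}/2, t*(-t - 4)*e^{3*t}/2], [t*e^{3*t}, t*(t + 6)*e^{3*t}/2, (t^2 + 4*t + 2)*e^{3*t}/2]]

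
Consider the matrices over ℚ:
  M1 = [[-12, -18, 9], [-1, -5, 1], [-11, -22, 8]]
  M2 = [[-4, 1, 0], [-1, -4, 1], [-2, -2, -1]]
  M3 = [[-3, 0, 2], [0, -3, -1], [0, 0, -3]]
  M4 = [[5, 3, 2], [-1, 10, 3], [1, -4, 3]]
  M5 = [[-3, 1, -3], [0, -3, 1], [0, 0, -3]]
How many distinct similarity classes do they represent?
Characteristic polynomials: χ_{M1} = (x + 3)^3, χ_{M2} = (x + 3)^3, χ_{M3} = (x + 3)^3, χ_{M4} = (x - 6)^3, χ_{M5} = (x + 3)^3.

{M1, M3}: invariant factors x + 3, (x + 3)^2.

{M2, M5}: invariant factors (x + 3)^3.

{M4}: invariant factors (x - 6)^3.

Matrices are similar if and only if their invariant-factor lists agree; the partition into similarity classes is {M1, M3}, {M2, M5}, {M4}.

3 classes: {M1, M3}, {M2, M5}, {M4}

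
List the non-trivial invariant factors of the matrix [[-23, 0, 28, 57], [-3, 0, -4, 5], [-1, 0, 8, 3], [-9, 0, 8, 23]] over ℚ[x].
The Jordan structure of A has elementary divisors (x + 4), x, (x - 6)^2. Arranging the block sizes at each eigenvalue in decreasing order and taking row products gives the invariant factors.

Invariant factors (smallest first, each dividing the next): x(x - 6)^2(x + 4).

Check: the last factor x(x - 6)^2(x + 4) is the minimal polynomial, and the product x(x - 6)^2(x + 4) is the characteristic polynomial.

x(x - 6)^2(x + 4)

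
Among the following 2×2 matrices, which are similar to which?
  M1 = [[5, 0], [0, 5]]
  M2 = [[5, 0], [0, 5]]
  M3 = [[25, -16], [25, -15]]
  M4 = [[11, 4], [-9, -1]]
Characteristic polynomials: χ_{M1} = (x - 5)^2, χ_{M2} = (x - 5)^2, χ_{M3} = (x - 5)^2, χ_{M4} = (x - 5)^2.

{M1, M2}: invariant factors x - 5, x - 5.

{M3, M4}: invariant factors (x - 5)^2.

Matrices are similar if and only if their invariant-factor lists agree; the partition into similarity classes is {M1, M2}, {M3, M4}.

2 classes: {M1, M2}, {M3, M4}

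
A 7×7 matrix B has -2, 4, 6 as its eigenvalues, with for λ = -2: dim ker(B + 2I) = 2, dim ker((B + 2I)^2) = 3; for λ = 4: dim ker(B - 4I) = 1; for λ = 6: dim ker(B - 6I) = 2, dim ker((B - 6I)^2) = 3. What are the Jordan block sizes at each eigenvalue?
λ = -2: successive nullity increments [2, 1] count blocks of size ≥ k; block sizes are [2, 1].
λ = 4: successive nullity increments [1] count blocks of size ≥ k; block sizes are [1].
λ = 6: successive nullity increments [2, 1] count blocks of size ≥ k; block sizes are [2, 1].

Jordan blocks: (-2, 2), (-2, 1), (4, 1), (6, 2), (6, 1)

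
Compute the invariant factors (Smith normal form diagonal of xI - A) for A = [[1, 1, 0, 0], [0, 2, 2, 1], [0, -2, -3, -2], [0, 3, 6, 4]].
The Jordan structure of A has elementary divisors (x - 1)^3, (x - 1). Arranging the block sizes at each eigenvalue in decreasing order and taking row products gives the invariant factors.

Invariant factors (smallest first, each dividing the next): x - 1, (x - 1)^3.

Check: the last factor (x - 1)^3 is the minimal polynomial, and the product (x - 1)^4 is the characteristic polynomial.

x - 1, (x - 1)^3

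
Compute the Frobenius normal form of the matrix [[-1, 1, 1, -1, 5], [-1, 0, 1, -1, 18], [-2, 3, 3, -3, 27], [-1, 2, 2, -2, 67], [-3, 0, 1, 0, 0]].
R = [[0, 0, 0, 0, -45], [1, 0, 0, 0, -27], [0, 1, 0, 0, 5], [0, 0, 1, 0, 12], [0, 0, 0, 1, 0]]

The invariant factors of A (the non-unit diagonal entries of the Smith normal form of xI - A over ℚ[x]) are (x - 3)(x + 3)(x^3 - 3x - 5), each dividing the next. The characteristic polynomial is their product, (x - 3)(x + 3)(x^3 - 3x - 5).

The rational canonical form is the block-diagonal matrix of companion matrices C(f_i):
R = [[0, 0, 0, 0, -45], [1, 0, 0, 0, -27], [0, 1, 0, 0, 5], [0, 0, 1, 0, 12], [0, 0, 0, 1, 0]].

Note the characteristic polynomial does not split into linear factors over ℚ, so A has no Jordan form over ℚ; the rational canonical form exists over any field.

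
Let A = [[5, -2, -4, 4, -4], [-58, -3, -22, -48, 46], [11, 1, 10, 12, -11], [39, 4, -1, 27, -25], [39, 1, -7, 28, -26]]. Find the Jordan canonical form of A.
The characteristic polynomial is det(xI - A) = (x - 5)^3(x + 1)^2, so the eigenvalues are -1 (algebraic multiplicity 2), 5 (algebraic multiplicity 3).

For λ = -1: rank(A + I) = 4, rank((A + I)^2) = 3. The eigenspace has dimension 5 - 4 = 1, so there is 1 Jordan block; the rank sequence gives block sizes [2].

For λ = 5: rank(A - 5I) = 3, rank((A - 5I)^2) = 2. The eigenspace has dimension 5 - 3 = 2, so there are 2 Jordan blocks; the rank sequence gives block sizes [2, 1].

Assembling the blocks gives the Jordan form J above.

J = [[-1, 1, 0, 0, 0], [0, -1, 0, 0, 0], [0, 0, 5, 1, 0], [0, 0, 0, 5, 0], [0, 0, 0, 0, 5]]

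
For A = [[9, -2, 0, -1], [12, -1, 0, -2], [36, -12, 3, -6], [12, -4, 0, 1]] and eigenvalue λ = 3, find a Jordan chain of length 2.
v_1 = [[0, 0, 2, 1]]^T, v_2 = [[-1, -2, -6, -2]]^T

We seek v_1 ∈ ker((A - 3I)^2) \ ker(A - 3I), then set v_{i+1} = (A - 3I) v_i.

One such chain is v_1 = [[0, 0, 2, 1]]^T, v_2 = [[-1, -2, -6, -2]]^T. Check: (A - 3I) v_2 = [[0, 0, 0, 0]]^T = 0.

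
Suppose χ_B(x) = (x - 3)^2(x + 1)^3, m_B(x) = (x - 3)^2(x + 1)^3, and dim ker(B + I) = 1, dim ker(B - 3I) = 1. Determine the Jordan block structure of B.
λ = -1: algebraic multiplicity 3 (exponent in χ_B), largest block size 3 (exponent in m_B), 1 block (geometric multiplicity). This forces block sizes [3].
λ = 3: algebraic multiplicity 2 (exponent in χ_B), largest block size 2 (exponent in m_B), 1 block (geometric multiplicity). This forces block sizes [2].

Jordan blocks: (-1, 3), (3, 2)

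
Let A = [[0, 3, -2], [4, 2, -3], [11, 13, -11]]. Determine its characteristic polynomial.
xI - A = [[x, -3, 2], [-4, x - 2, 3], [-11, -13, x + 11]].

Expanding det(xI - A) along the first row:
det(xI - A) = + (x)·det([[x - 2, 3], [-13, x + 11]]) - (-3)·det([[-4, 3], [-11, x + 11]]) + (2)·det([[-4, x - 2], [-11, -13]]).

Evaluating gives χ_A(x) = x^3 + 9x^2 + 27x + 27 = (x + 3)^3.

χ_A(x) = (x + 3)^3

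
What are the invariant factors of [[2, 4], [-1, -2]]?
x^2

The Jordan structure of A has elementary divisors x^2. Arranging the block sizes at each eigenvalue in decreasing order and taking row products gives the invariant factors.

Invariant factors (smallest first, each dividing the next): x^2.

Check: the last factor x^2 is the minimal polynomial, and the product x^2 is the characteristic polynomial.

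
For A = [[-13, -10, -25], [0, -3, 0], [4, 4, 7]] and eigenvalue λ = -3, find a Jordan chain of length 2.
We seek v_1 ∈ ker((A + 3I)^2) \ ker(A + 3I), then set v_{i+1} = (A + 3I) v_i.

One such chain is v_1 = [[6, 1, -3]]^T, v_2 = [[5, 0, -2]]^T. Check: (A + 3I) v_2 = [[0, 0, 0]]^T = 0.

v_1 = [[6, 1, -3]]^T, v_2 = [[5, 0, -2]]^T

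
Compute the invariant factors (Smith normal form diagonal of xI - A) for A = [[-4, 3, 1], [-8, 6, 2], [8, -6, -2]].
x, x^2

The Jordan structure of A has elementary divisors x^2, x. Arranging the block sizes at each eigenvalue in decreasing order and taking row products gives the invariant factors.

Invariant factors (smallest first, each dividing the next): x, x^2.

Check: the last factor x^2 is the minimal polynomial, and the product x^3 is the characteristic polynomial.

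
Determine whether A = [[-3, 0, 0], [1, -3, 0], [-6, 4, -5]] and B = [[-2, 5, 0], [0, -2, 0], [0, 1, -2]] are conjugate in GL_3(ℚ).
No.

trace(A) = -11 but trace(B) = -6. The trace is a similarity invariant, so A and B are not similar.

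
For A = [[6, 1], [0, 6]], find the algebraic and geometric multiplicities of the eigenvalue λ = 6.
algebraic multiplicity 2, geometric multiplicity 1

The characteristic polynomial is (x - 6)^2, so the factor x - 6 appears with exponent 2: the algebraic multiplicity is 2.

rank(A - 6I) = 1, so the eigenspace has dimension 2 - 1 = 1: the geometric multiplicity is 1.

Since 1 < 2, A is not diagonalizable.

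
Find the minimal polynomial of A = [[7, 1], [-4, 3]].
The characteristic polynomial factors as (x - 5)^2. The minimal polynomial is ∏(x - λ)^{k_λ} where k_λ is the size of the largest Jordan block at λ.

For λ = 5: rank(A - 5I) = 1, and the largest Jordan block has size 2 (the smallest k with rank((A - 5I)^k) = rank((A - 5I)^(k+1))).

So m_A(x) = (x - 5)^2.

m_A(x) = (x - 5)^2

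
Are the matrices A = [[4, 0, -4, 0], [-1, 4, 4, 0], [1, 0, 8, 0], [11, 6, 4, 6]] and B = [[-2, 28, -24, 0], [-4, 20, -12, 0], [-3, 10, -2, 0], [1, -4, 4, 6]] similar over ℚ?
Two matrices over a field are similar if and only if they have the same invariant factors.

Both A and B have characteristic polynomial (x - 6)^3(x - 4) and minimal polynomial (x - 6)^2(x - 4). Computing further, both have invariant factors x - 6, (x - 6)^2(x - 4). Hence A and B are similar.

Yes.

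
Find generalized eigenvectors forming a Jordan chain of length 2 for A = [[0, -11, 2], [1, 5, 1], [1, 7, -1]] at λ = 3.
We seek v_1 ∈ ker((A - 3I)^2) \ ker(A - 3I), then set v_{i+1} = (A - 3I) v_i.

One such chain is v_1 = [[10, -3, -3]]^T, v_2 = [[-3, 1, 1]]^T. Check: (A - 3I) v_2 = [[0, 0, 0]]^T = 0.

v_1 = [[10, -3, -3]]^T, v_2 = [[-3, 1, 1]]^T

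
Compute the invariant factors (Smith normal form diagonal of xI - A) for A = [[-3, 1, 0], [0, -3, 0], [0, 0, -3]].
x + 3, (x + 3)^2

The Jordan structure of A has elementary divisors (x + 3)^2, (x + 3). Arranging the block sizes at each eigenvalue in decreasing order and taking row products gives the invariant factors.

Invariant factors (smallest first, each dividing the next): x + 3, (x + 3)^2.

Check: the last factor (x + 3)^2 is the minimal polynomial, and the product (x + 3)^3 is the characteristic polynomial.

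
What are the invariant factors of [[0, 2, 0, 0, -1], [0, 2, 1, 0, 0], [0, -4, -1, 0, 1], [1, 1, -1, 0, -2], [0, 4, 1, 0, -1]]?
x^2, x^3

The Jordan structure of A has elementary divisors x^3, x^2. Arranging the block sizes at each eigenvalue in decreasing order and taking row products gives the invariant factors.

Invariant factors (smallest first, each dividing the next): x^2, x^3.

Check: the last factor x^3 is the minimal polynomial, and the product x^5 is the characteristic polynomial.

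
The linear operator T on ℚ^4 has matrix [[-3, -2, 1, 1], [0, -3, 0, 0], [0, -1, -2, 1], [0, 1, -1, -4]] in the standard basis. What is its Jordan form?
J = [[-3, 1, 0, 0], [0, -3, 0, 0], [0, 0, -3, 1], [0, 0, 0, -3]]

The characteristic polynomial is det(xI - A) = (x + 3)^4, so the eigenvalues are -3 (algebraic multiplicity 4).

For λ = -3: rank(A + 3I) = 2, rank((A + 3I)^2) = 0. The eigenspace has dimension 4 - 2 = 2, so there are 2 Jordan blocks; the rank sequence gives block sizes [2, 2].

Assembling the blocks gives the Jordan form J above.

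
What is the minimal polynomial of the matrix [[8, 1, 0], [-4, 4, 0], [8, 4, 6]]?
The characteristic polynomial factors as (x - 6)^3. The minimal polynomial is ∏(x - λ)^{k_λ} where k_λ is the size of the largest Jordan block at λ.

For λ = 6: rank(A - 6I) = 1, and the largest Jordan block has size 2 (the smallest k with rank((A - 6I)^k) = rank((A - 6I)^(k+1))).

So m_A(x) = (x - 6)^2.

m_A(x) = (x - 6)^2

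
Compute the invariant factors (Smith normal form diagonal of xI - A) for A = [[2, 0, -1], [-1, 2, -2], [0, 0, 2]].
(x - 2)^3

The Jordan structure of A has elementary divisors (x - 2)^3. Arranging the block sizes at each eigenvalue in decreasing order and taking row products gives the invariant factors.

Invariant factors (smallest first, each dividing the next): (x - 2)^3.

Check: the last factor (x - 2)^3 is the minimal polynomial, and the product (x - 2)^3 is the characteristic polynomial.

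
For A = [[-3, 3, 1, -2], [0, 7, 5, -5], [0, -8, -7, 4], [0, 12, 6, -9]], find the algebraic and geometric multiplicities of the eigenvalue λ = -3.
The characteristic polynomial is (x + 3)^4, so the factor x + 3 appears with exponent 4: the algebraic multiplicity is 4.

rank(A + 3I) = 2, so the eigenspace has dimension 4 - 2 = 2: the geometric multiplicity is 2.

Since 2 < 4, A is not diagonalizable.

algebraic multiplicity 4, geometric multiplicity 2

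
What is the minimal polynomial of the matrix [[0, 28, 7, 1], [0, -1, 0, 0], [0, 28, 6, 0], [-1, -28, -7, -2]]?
The characteristic polynomial factors as (x - 6)(x + 1)^3. The minimal polynomial is ∏(x - λ)^{k_λ} where k_λ is the size of the largest Jordan block at λ.

For λ = -1: rank(A + I) = 2, and the largest Jordan block has size 2 (the smallest k with rank((A + I)^k) = rank((A + I)^(k+1))).
For λ = 6: rank(A - 6I) = 3, and the largest Jordan block has size 1 (the smallest k with rank((A - 6I)^k) = rank((A - 6I)^(k+1))).

So m_A(x) = (x - 6)(x + 1)^2.

m_A(x) = (x - 6)(x + 1)^2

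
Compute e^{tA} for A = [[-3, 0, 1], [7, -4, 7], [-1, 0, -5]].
A has Jordan form J = [[-4, 1, 0], [0, -4, 0], [0, 0, -4]] with A = PJP^{-1}, so e^{tA} = P e^{tJ} P^{-1}.

For a Jordan block J_k(λ), e^{tJ_k(λ)} = e^{λt} · (I + tN + t^2 N^2/2! + ... + t^{k-1} N^{k-1}/(k-1)!) where N is the nilpotent superdiagonal part.

Assembling the blocks and conjugating back gives the entries of e^{tA} as shown above.

e^{tA} = [[(t + 1)*e^{-4*t}, 0, t*e^{-4*t}], [7*t*e^{-4*t}, e^{-4*t}, 7*t*e^{-4*t}], [-t*e^{-4*t}, 0, (1 - t)*e^{-4*t}]]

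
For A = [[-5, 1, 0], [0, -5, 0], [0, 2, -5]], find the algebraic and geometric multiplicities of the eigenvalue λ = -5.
algebraic multiplicity 3, geometric multiplicity 2

The characteristic polynomial is (x + 5)^3, so the factor x + 5 appears with exponent 3: the algebraic multiplicity is 3.

rank(A + 5I) = 1, so the eigenspace has dimension 3 - 1 = 2: the geometric multiplicity is 2.

Since 2 < 3, A is not diagonalizable.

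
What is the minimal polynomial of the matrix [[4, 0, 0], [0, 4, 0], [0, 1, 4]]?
The characteristic polynomial factors as (x - 4)^3. The minimal polynomial is ∏(x - λ)^{k_λ} where k_λ is the size of the largest Jordan block at λ.

For λ = 4: rank(A - 4I) = 1, and the largest Jordan block has size 2 (the smallest k with rank((A - 4I)^k) = rank((A - 4I)^(k+1))).

So m_A(x) = (x - 4)^2.

m_A(x) = (x - 4)^2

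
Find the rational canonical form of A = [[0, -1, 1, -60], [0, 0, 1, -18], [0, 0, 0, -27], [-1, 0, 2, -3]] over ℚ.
R = [[0, 0, 0, -27], [1, 0, 0, 9], [0, 1, 0, 6], [0, 0, 1, -3]]

The invariant factors of A (the non-unit diagonal entries of the Smith normal form of xI - A over ℚ[x]) are (x + 3)^2(x^2 - 3x + 3), each dividing the next. The characteristic polynomial is their product, (x + 3)^2(x^2 - 3x + 3).

The rational canonical form is the block-diagonal matrix of companion matrices C(f_i):
R = [[0, 0, 0, -27], [1, 0, 0, 9], [0, 1, 0, 6], [0, 0, 1, -3]].

Note the characteristic polynomial does not split into linear factors over ℚ, so A has no Jordan form over ℚ; the rational canonical form exists over any field.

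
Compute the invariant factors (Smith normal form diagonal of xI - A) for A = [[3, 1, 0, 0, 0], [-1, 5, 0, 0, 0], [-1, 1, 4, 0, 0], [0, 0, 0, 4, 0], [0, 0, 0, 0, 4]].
The Jordan structure of A has elementary divisors (x - 4)^2, (x - 4), (x - 4), (x - 4). Arranging the block sizes at each eigenvalue in decreasing order and taking row products gives the invariant factors.

Invariant factors (smallest first, each dividing the next): x - 4, x - 4, x - 4, (x - 4)^2.

Check: the last factor (x - 4)^2 is the minimal polynomial, and the product (x - 4)^5 is the characteristic polynomial.

x - 4, x - 4, x - 4, (x - 4)^2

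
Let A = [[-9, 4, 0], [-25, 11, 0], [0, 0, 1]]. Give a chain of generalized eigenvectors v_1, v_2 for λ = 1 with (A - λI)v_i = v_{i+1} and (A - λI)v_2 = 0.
We seek v_1 ∈ ker((A - I)^2) \ ker(A - I), then set v_{i+1} = (A - I) v_i.

One such chain is v_1 = [[5, 13, 2]]^T, v_2 = [[2, 5, 0]]^T. Check: (A - I) v_2 = [[0, 0, 0]]^T = 0.

v_1 = [[5, 13, 2]]^T, v_2 = [[2, 5, 0]]^T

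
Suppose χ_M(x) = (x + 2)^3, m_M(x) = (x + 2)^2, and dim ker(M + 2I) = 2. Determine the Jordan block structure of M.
λ = -2: algebraic multiplicity 3 (exponent in χ_M), largest block size 2 (exponent in m_M), 2 blocks (geometric multiplicity). These force block sizes [2, 1].

Jordan blocks: (-2, 2), (-2, 1)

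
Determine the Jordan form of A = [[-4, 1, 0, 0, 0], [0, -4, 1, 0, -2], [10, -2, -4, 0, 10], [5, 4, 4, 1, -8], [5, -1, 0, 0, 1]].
J = [[-4, 1, 0, 0, 0], [0, -4, 1, 0, 0], [0, 0, -4, 0, 0], [0, 0, 0, 1, 0], [0, 0, 0, 0, 1]]

The characteristic polynomial is det(xI - A) = (x - 1)^2(x + 4)^3, so the eigenvalues are -4 (algebraic multiplicity 3), 1 (algebraic multiplicity 2).

For λ = -4: rank(A + 4I) = 4, rank((A + 4I)^2) = 3, rank((A + 4I)^3) = 2. The eigenspace has dimension 5 - 4 = 1, so there is 1 Jordan block; the rank sequence gives block sizes [3].

For λ = 1: rank(A - I) = 3. The eigenspace has dimension 5 - 3 = 2, so there are 2 Jordan blocks; the rank sequence gives block sizes [1, 1].

Assembling the blocks gives the Jordan form J above.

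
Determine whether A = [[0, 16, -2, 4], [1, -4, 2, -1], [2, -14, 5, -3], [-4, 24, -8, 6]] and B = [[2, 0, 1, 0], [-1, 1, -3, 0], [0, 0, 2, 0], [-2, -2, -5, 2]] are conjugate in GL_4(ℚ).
Two matrices over a field are similar if and only if they have the same invariant factors.

Both A and B have characteristic polynomial (x - 2)^3(x - 1) and minimal polynomial (x - 2)^2(x - 1). Computing further, both have invariant factors x - 2, (x - 2)^2(x - 1). Hence A and B are similar.

Yes.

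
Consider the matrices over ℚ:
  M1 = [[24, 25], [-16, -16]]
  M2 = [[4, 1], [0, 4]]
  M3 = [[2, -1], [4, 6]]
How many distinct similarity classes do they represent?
Characteristic polynomials: χ_{M1} = (x - 4)^2, χ_{M2} = (x - 4)^2, χ_{M3} = (x - 4)^2.

{M1, M2, M3}: invariant factors (x - 4)^2.

Matrices are similar if and only if their invariant-factor lists agree; the partition into similarity classes is {M1, M2, M3}.

1 class: {M1, M2, M3}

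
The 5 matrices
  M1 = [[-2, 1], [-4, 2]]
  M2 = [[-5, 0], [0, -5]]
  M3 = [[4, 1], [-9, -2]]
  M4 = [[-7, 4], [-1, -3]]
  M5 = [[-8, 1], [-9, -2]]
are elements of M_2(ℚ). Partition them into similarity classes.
4 classes: {M1}, {M2}, {M3}, {M4, M5}

Characteristic polynomials: χ_{M1} = x^2, χ_{M2} = (x + 5)^2, χ_{M3} = (x - 1)^2, χ_{M4} = (x + 5)^2, χ_{M5} = (x + 5)^2.

{M1}: invariant factors x^2.

{M2}: invariant factors x + 5, x + 5.

{M3}: invariant factors (x - 1)^2.

{M4, M5}: invariant factors (x + 5)^2.

Matrices are similar if and only if their invariant-factor lists agree; the partition into similarity classes is {M1}, {M2}, {M3}, {M4, M5}.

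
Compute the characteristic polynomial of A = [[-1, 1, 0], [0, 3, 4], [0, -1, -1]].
χ_A(x) = (x - 1)^2(x + 1)

xI - A = [[x + 1, -1, 0], [0, x - 3, -4], [0, 1, x + 1]].

Expanding det(xI - A) along the first row:
det(xI - A) = + (x + 1)·det([[x - 3, -4], [1, x + 1]]) - (-1)·det([[0, -4], [0, x + 1]]) + (0)·det([[0, x - 3], [0, 1]]).

Evaluating gives χ_A(x) = x^3 - x^2 - x + 1 = (x - 1)^2(x + 1).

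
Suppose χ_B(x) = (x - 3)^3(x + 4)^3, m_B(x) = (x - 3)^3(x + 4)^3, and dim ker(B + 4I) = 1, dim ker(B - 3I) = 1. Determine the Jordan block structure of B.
λ = -4: algebraic multiplicity 3 (exponent in χ_B), largest block size 3 (exponent in m_B), 1 block (geometric multiplicity). This forces block sizes [3].
λ = 3: algebraic multiplicity 3 (exponent in χ_B), largest block size 3 (exponent in m_B), 1 block (geometric multiplicity). This forces block sizes [3].

Jordan blocks: (-4, 3), (3, 3)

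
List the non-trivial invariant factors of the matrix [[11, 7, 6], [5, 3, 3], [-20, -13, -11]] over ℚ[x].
(x - 1)^3

The Jordan structure of A has elementary divisors (x - 1)^3. Arranging the block sizes at each eigenvalue in decreasing order and taking row products gives the invariant factors.

Invariant factors (smallest first, each dividing the next): (x - 1)^3.

Check: the last factor (x - 1)^3 is the minimal polynomial, and the product (x - 1)^3 is the characteristic polynomial.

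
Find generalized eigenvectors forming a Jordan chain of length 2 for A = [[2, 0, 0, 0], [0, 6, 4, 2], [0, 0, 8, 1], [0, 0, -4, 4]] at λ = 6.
v_1 = [[0, 0, 0, 1]]^T, v_2 = [[0, 2, 1, -2]]^T

We seek v_1 ∈ ker((A - 6I)^2) \ ker(A - 6I), then set v_{i+1} = (A - 6I) v_i.

One such chain is v_1 = [[0, 0, 0, 1]]^T, v_2 = [[0, 2, 1, -2]]^T. Check: (A - 6I) v_2 = [[0, 0, 0, 0]]^T = 0.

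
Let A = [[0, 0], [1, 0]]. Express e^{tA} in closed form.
A has Jordan form J = [[0, 1], [0, 0]] with A = PJP^{-1}, so e^{tA} = P e^{tJ} P^{-1}.

For a Jordan block J_k(λ), e^{tJ_k(λ)} = e^{λt} · (I + tN + t^2 N^2/2! + ... + t^{k-1} N^{k-1}/(k-1)!) where N is the nilpotent superdiagonal part.

Assembling the blocks and conjugating back gives the entries of e^{tA} as shown above.

e^{tA} = [[1, 0], [t, 1]]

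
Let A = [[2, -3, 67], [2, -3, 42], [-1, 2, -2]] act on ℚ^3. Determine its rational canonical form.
R = [[0, 0, 25], [1, 0, 15], [0, 1, -3]]

The invariant factors of A (the non-unit diagonal entries of the Smith normal form of xI - A over ℚ[x]) are (x + 5)(x^2 - 2x - 5), each dividing the next. The characteristic polynomial is their product, (x + 5)(x^2 - 2x - 5).

The rational canonical form is the block-diagonal matrix of companion matrices C(f_i):
R = [[0, 0, 25], [1, 0, 15], [0, 1, -3]].

Note the characteristic polynomial does not split into linear factors over ℚ, so A has no Jordan form over ℚ; the rational canonical form exists over any field.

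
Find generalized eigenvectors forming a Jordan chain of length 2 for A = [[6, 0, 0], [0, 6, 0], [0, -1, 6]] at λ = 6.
We seek v_1 ∈ ker((A - 6I)^2) \ ker(A - 6I), then set v_{i+1} = (A - 6I) v_i.

One such chain is v_1 = [[0, 1, -1]]^T, v_2 = [[0, 0, -1]]^T. Check: (A - 6I) v_2 = [[0, 0, 0]]^T = 0.

v_1 = [[0, 1, -1]]^T, v_2 = [[0, 0, -1]]^T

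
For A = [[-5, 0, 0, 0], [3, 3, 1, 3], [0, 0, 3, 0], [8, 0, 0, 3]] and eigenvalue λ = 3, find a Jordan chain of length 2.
We seek v_1 ∈ ker((A - 3I)^2) \ ker(A - 3I), then set v_{i+1} = (A - 3I) v_i.

One such chain is v_1 = [[0, 0, 1, 0]]^T, v_2 = [[0, 1, 0, 0]]^T. Check: (A - 3I) v_2 = [[0, 0, 0, 0]]^T = 0.

v_1 = [[0, 0, 1, 0]]^T, v_2 = [[0, 1, 0, 0]]^T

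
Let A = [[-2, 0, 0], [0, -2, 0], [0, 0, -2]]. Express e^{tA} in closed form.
A has Jordan form J = [[-2, 0, 0], [0, -2, 0], [0, 0, -2]] with A = PJP^{-1}, so e^{tA} = P e^{tJ} P^{-1}.

For a Jordan block J_k(λ), e^{tJ_k(λ)} = e^{λt} · (I + tN + t^2 N^2/2! + ... + t^{k-1} N^{k-1}/(k-1)!) where N is the nilpotent superdiagonal part.

Assembling the blocks and conjugating back gives the entries of e^{tA} as shown above.

e^{tA} = [[e^{-2*t}, 0, 0], [0, e^{-2*t}, 0], [0, 0, e^{-2*t}]]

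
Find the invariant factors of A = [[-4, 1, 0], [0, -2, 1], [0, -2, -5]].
(x + 3)(x + 4)^2

The Jordan structure of A has elementary divisors (x + 4)^2, (x + 3). Arranging the block sizes at each eigenvalue in decreasing order and taking row products gives the invariant factors.

Invariant factors (smallest first, each dividing the next): (x + 3)(x + 4)^2.

Check: the last factor (x + 3)(x + 4)^2 is the minimal polynomial, and the product (x + 3)(x + 4)^2 is the characteristic polynomial.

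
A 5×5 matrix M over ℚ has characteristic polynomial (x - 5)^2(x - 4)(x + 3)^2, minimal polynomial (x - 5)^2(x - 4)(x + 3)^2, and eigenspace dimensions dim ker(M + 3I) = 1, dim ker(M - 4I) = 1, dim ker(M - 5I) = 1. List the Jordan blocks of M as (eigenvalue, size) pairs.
Jordan blocks: (-3, 2), (4, 1), (5, 2)

λ = -3: algebraic multiplicity 2 (exponent in χ_M), largest block size 2 (exponent in m_M), 1 block (geometric multiplicity). This forces block sizes [2].
λ = 4: algebraic multiplicity 1 (exponent in χ_M), largest block size 1 (exponent in m_M), 1 block (geometric multiplicity). This forces block sizes [1].
λ = 5: algebraic multiplicity 2 (exponent in χ_M), largest block size 2 (exponent in m_M), 1 block (geometric multiplicity). This forces block sizes [2].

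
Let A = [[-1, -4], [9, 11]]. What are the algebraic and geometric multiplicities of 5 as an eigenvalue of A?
The characteristic polynomial is (x - 5)^2, so the factor x - 5 appears with exponent 2: the algebraic multiplicity is 2.

rank(A - 5I) = 1, so the eigenspace has dimension 2 - 1 = 1: the geometric multiplicity is 1.

Since 1 < 2, A is not diagonalizable.

algebraic multiplicity 2, geometric multiplicity 1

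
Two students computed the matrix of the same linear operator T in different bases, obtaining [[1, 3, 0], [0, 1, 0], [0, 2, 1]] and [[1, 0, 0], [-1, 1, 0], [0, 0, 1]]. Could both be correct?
Two matrices over a field are similar if and only if they have the same invariant factors.

Both A and B have characteristic polynomial (x - 1)^3 and minimal polynomial (x - 1)^2. Computing further, both have invariant factors x - 1, (x - 1)^2. Hence A and B are similar.

Yes.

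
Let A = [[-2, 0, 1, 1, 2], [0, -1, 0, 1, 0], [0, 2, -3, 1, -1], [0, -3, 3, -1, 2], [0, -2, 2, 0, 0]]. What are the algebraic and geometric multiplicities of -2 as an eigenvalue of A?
algebraic multiplicity 2, geometric multiplicity 1

The characteristic polynomial is (x + 1)^3(x + 2)^2, so the factor x + 2 appears with exponent 2: the algebraic multiplicity is 2.

rank(A + 2I) = 4, so the eigenspace has dimension 5 - 4 = 1: the geometric multiplicity is 1.

Since 1 < 2, A is not diagonalizable.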